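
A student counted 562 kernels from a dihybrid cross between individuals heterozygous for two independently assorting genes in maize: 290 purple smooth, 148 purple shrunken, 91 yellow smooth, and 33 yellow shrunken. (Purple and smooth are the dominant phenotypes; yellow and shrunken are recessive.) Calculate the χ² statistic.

21.491

A dihybrid F₂ with independent assortment and complete dominance at both loci gives a 9:3:3:1 phenotypic ratio.
The 9:3:3:1 ratio has 16 parts, so with N = 562 the expected counts are:
  purple smooth: 562 × 9/16 = 316.125
  purple shrunken: 562 × 3/16 = 105.375
  yellow smooth: 562 × 3/16 = 105.375
  yellow shrunken: 562 × 1/16 = 35.125
χ² = Σ (O − E)² / E
  purple smooth: (290 − 316.125)² / 316.125 = 2.1590
  purple shrunken: (148 − 105.375)² / 105.375 = 17.2421
  yellow smooth: (91 − 105.375)² / 105.375 = 1.9610
  yellow shrunken: (33 − 35.125)² / 35.125 = 0.1286
χ² = 2.1590 + 17.2421 + 1.9610 + 0.1286 = 21.4907 ≈ 21.491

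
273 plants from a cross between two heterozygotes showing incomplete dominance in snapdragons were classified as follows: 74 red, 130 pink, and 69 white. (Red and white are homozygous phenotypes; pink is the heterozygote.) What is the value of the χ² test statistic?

With incomplete dominance, a heterozygote × heterozygote cross gives a 1:2:1 phenotypic ratio.
Under the 1:2:1 hypothesis (Σ ratio = 4, N = 273):
  red: 273 × 1/4 = 68.25
  pink: 273 × 2/4 = 136.5
  white: 273 × 1/4 = 68.25
χ² = Σ (O − E)² / E
  red: (74 − 68.25)² / 68.25 = 0.4844
  pink: (130 − 136.5)² / 136.5 = 0.3095
  white: (69 − 68.25)² / 68.25 = 0.0082
χ² = 0.4844 + 0.3095 + 0.0082 = 0.8021 ≈ 0.802

0.802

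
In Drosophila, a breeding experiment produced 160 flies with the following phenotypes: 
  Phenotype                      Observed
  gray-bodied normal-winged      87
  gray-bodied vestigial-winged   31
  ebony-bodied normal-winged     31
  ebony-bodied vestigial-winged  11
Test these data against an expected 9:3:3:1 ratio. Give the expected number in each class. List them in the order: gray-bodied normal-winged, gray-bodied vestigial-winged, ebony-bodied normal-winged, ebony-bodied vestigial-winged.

90, 30, 30, 10

The 9:3:3:1 ratio has 16 parts, so with N = 160 the expected counts are:
  gray-bodied normal-winged: 160 × 9/16 = 90
  gray-bodied vestigial-winged: 160 × 3/16 = 30
  ebony-bodied normal-winged: 160 × 3/16 = 30
  ebony-bodied vestigial-winged: 160 × 1/16 = 10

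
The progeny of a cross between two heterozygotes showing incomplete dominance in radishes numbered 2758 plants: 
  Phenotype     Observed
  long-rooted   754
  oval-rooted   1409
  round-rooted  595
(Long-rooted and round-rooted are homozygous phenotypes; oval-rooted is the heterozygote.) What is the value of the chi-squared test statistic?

19.638

With incomplete dominance, a heterozygote × heterozygote cross gives a 1:2:1 phenotypic ratio.
Total ratio parts = 4. Expected numbers out of 2758:
  long-rooted: 2758 × 1/4 = 689.5
  oval-rooted: 2758 × 2/4 = 1379
  round-rooted: 2758 × 1/4 = 689.5
χ² = Σ (O − E)² / E
  long-rooted: (754 − 689.5)² / 689.5 = 6.0337
  oval-rooted: (1409 − 1379)² / 1379 = 0.6526
  round-rooted: (595 − 689.5)² / 689.5 = 12.9518
χ² = 6.0337 + 0.6526 + 12.9518 = 19.6381 ≈ 19.638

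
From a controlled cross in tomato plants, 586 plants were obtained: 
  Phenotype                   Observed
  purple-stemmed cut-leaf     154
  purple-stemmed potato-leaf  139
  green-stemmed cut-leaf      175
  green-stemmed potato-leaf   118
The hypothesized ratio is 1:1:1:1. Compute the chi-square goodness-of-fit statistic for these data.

Under the 1:1:1:1 hypothesis (Σ ratio = 4, N = 586):
  purple-stemmed cut-leaf: 586 × 1/4 = 146.5
  purple-stemmed potato-leaf: 586 × 1/4 = 146.5
  green-stemmed cut-leaf: 586 × 1/4 = 146.5
  green-stemmed potato-leaf: 586 × 1/4 = 146.5
χ² = Σ (O − E)² / E
  purple-stemmed cut-leaf: (154 − 146.5)² / 146.5 = 0.3840
  purple-stemmed potato-leaf: (139 − 146.5)² / 146.5 = 0.3840
  green-stemmed cut-leaf: (175 − 146.5)² / 146.5 = 5.5444
  green-stemmed potato-leaf: (118 − 146.5)² / 146.5 = 5.5444
χ² = 0.3840 + 0.3840 + 5.5444 + 5.5444 = 11.8568 ≈ 11.857

11.857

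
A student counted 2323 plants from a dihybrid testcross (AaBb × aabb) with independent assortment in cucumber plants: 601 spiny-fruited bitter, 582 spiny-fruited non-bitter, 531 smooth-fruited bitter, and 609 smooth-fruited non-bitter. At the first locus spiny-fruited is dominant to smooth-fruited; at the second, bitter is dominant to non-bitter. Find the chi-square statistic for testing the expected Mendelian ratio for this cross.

A dihybrid testcross with independent assortment gives a 1:1:1:1 ratio.
The 1:1:1:1 ratio has 4 parts, so with N = 2323 the expected counts are:
  spiny-fruited bitter: 2323 × 1/4 = 580.75
  spiny-fruited non-bitter: 2323 × 1/4 = 580.75
  smooth-fruited bitter: 2323 × 1/4 = 580.75
  smooth-fruited non-bitter: 2323 × 1/4 = 580.75
χ² = Σ (O − E)² / E
  spiny-fruited bitter: (601 − 580.75)² / 580.75 = 0.7061
  spiny-fruited non-bitter: (582 − 580.75)² / 580.75 = 0.0027
  smooth-fruited bitter: (531 − 580.75)² / 580.75 = 4.2618
  smooth-fruited non-bitter: (609 − 580.75)² / 580.75 = 1.3742
χ² = 0.7061 + 0.0027 + 4.2618 + 1.3742 = 6.3448 ≈ 6.345

6.345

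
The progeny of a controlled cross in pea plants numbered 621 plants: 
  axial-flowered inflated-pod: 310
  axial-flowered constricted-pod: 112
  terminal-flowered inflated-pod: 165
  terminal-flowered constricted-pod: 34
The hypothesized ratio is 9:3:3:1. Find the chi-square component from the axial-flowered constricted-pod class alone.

Under the 9:3:3:1 hypothesis (Σ ratio = 16, N = 621):
  axial-flowered inflated-pod: 621 × 9/16 = 349.3125
  axial-flowered constricted-pod: 621 × 3/16 = 116.4375
  terminal-flowered inflated-pod: 621 × 3/16 = 116.4375
  terminal-flowered constricted-pod: 621 × 1/16 = 38.8125
Contribution of axial-flowered constricted-pod: (112 − 116.4375)² / 116.4375 = 0.1691

0.169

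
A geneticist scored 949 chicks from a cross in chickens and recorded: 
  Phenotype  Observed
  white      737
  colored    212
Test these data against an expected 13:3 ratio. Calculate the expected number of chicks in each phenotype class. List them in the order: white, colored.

771.0625, 177.9375

Total ratio parts = 16. Expected numbers out of 949:
  white: 949 × 13/16 = 771.0625
  colored: 949 × 3/16 = 177.9375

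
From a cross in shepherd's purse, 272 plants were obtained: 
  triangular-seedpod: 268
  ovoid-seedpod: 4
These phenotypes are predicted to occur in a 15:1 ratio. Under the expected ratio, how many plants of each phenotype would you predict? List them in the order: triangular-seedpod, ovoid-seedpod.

Under the 15:1 hypothesis (Σ ratio = 16, N = 272):
  triangular-seedpod: 272 × 15/16 = 255
  ovoid-seedpod: 272 × 1/16 = 17

255, 17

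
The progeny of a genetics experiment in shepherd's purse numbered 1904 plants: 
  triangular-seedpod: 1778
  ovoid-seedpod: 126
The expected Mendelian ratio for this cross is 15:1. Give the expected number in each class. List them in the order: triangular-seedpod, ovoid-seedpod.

Total ratio parts = 16. Expected numbers out of 1904:
  triangular-seedpod: 1904 × 15/16 = 1785
  ovoid-seedpod: 1904 × 1/16 = 119

1785, 119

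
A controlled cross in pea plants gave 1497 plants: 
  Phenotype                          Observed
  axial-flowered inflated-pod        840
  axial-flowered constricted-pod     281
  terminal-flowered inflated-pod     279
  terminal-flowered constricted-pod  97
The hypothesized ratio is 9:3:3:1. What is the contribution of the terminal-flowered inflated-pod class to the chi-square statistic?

Under the 9:3:3:1 hypothesis (Σ ratio = 16, N = 1497):
  axial-flowered inflated-pod: 1497 × 9/16 = 842.0625
  axial-flowered constricted-pod: 1497 × 3/16 = 280.6875
  terminal-flowered inflated-pod: 1497 × 3/16 = 280.6875
  terminal-flowered constricted-pod: 1497 × 1/16 = 93.5625
Contribution of terminal-flowered inflated-pod: (279 − 280.6875)² / 280.6875 = 0.0101

0.010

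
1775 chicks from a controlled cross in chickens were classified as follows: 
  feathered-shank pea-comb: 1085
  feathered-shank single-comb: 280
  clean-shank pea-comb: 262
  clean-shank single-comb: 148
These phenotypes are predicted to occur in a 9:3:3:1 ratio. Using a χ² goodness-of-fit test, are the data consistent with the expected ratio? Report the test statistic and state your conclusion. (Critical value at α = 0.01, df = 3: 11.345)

Total ratio parts = 16. Expected numbers out of 1775:
  feathered-shank pea-comb: 1775 × 9/16 = 998.4375
  feathered-shank single-comb: 1775 × 3/16 = 332.8125
  clean-shank pea-comb: 1775 × 3/16 = 332.8125
  clean-shank single-comb: 1775 × 1/16 = 110.9375
χ² = Σ (O − E)² / E
  feathered-shank pea-comb: (1085 − 998.4375)² / 998.4375 = 7.5048
  feathered-shank single-comb: (280 − 332.8125)² / 332.8125 = 8.3806
  clean-shank pea-comb: (262 − 332.8125)² / 332.8125 = 15.0668
  clean-shank single-comb: (148 − 110.9375)² / 110.9375 = 12.3820
χ² = 7.5048 + 8.3806 + 15.0668 + 12.3820 = 43.3342 ≈ 43.334
Degrees of freedom = 4 − 1 = 3; critical value at α = 0.01 is 11.345.
Since 43.334 > 11.345, we reject the null hypothesis — the data do not fit the 9:3:3:1 ratio.

43.334; not consistent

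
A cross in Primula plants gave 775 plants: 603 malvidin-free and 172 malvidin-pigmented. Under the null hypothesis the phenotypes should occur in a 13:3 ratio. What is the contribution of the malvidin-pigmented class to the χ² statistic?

4.901

Under the 13:3 hypothesis (Σ ratio = 16, N = 775):
  malvidin-free: 775 × 13/16 = 629.6875
  malvidin-pigmented: 775 × 3/16 = 145.3125
Contribution of malvidin-pigmented: (172 − 145.3125)² / 145.3125 = 4.9013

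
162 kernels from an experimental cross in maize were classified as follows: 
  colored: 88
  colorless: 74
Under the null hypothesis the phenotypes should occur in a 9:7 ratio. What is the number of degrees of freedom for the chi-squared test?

1

A goodness-of-fit test with 2 phenotype classes has df = 2 − 1 = 1.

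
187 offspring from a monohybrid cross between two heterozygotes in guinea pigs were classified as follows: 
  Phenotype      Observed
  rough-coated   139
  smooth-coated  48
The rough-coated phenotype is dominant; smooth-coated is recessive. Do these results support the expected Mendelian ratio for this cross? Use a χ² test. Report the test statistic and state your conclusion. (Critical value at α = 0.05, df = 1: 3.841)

0.045; consistent

For a monohybrid cross between heterozygotes with complete dominance, the expected phenotypic ratio is 3:1.
Expected counts for N = 187 under a 3:1 ratio (total parts = 4):
  rough-coated: 187 × 3/4 = 140.25
  smooth-coated: 187 × 1/4 = 46.75
χ² = Σ (O − E)² / E
  rough-coated: (139 − 140.25)² / 140.25 = 0.0111
  smooth-coated: (48 − 46.75)² / 46.75 = 0.0334
χ² = 0.0111 + 0.0334 = 0.0445 ≈ 0.045
Degrees of freedom = 2 − 1 = 1; critical value at α = 0.05 is 3.841.
Since 0.045 < 3.841, we fail to reject the null hypothesis — the data are consistent with the 3:1 ratio.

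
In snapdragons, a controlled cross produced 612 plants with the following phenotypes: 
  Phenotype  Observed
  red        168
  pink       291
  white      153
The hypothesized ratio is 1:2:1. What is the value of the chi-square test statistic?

The 1:2:1 ratio has 4 parts, so with N = 612 the expected counts are:
  red: 612 × 1/4 = 153
  pink: 612 × 2/4 = 306
  white: 612 × 1/4 = 153
χ² = Σ (O − E)² / E
  red: (168 − 153)² / 153 = 1.4706
  pink: (291 − 306)² / 306 = 0.7353
  white: (153 − 153)² / 153 = 0.0000
χ² = 1.4706 + 0.7353 + 0.0000 = 2.2059 ≈ 2.206

2.206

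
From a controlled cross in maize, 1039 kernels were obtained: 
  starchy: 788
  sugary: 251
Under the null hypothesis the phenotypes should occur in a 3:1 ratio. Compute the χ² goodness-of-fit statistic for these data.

0.393

Under the 3:1 hypothesis (Σ ratio = 4, N = 1039):
  starchy: 1039 × 3/4 = 779.25
  sugary: 1039 × 1/4 = 259.75
χ² = Σ (O − E)² / E
  starchy: (788 − 779.25)² / 779.25 = 0.0983
  sugary: (251 − 259.75)² / 259.75 = 0.2948
χ² = 0.0983 + 0.2948 = 0.3931 ≈ 0.393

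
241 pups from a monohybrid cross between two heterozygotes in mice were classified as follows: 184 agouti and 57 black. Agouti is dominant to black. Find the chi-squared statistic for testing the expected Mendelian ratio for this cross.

For a monohybrid cross between heterozygotes with complete dominance, the expected phenotypic ratio is 3:1.
The 3:1 ratio has 4 parts, so with N = 241 the expected counts are:
  agouti: 241 × 3/4 = 180.75
  black: 241 × 1/4 = 60.25
χ² = Σ (O − E)² / E
  agouti: (184 − 180.75)² / 180.75 = 0.0584
  black: (57 − 60.25)² / 60.25 = 0.1753
χ² = 0.0584 + 0.1753 = 0.2337 ≈ 0.234

0.234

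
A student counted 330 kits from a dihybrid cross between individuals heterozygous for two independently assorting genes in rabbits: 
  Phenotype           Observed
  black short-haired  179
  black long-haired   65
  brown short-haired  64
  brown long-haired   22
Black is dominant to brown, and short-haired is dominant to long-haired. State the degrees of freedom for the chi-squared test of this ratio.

A dihybrid F₂ with independent assortment and complete dominance at both loci gives a 9:3:3:1 phenotypic ratio.
A goodness-of-fit test with 4 phenotype classes has df = 4 − 1 = 3.

3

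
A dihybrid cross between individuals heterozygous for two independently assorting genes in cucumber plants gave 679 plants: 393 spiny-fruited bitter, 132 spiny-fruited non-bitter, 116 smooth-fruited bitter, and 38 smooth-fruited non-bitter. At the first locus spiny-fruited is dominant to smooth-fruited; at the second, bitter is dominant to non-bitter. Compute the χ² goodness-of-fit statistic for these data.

1.962

A dihybrid F₂ with independent assortment and complete dominance at both loci gives a 9:3:3:1 phenotypic ratio.
The 9:3:3:1 ratio has 16 parts, so with N = 679 the expected counts are:
  spiny-fruited bitter: 679 × 9/16 = 381.9375
  spiny-fruited non-bitter: 679 × 3/16 = 127.3125
  smooth-fruited bitter: 679 × 3/16 = 127.3125
  smooth-fruited non-bitter: 679 × 1/16 = 42.4375
χ² = Σ (O − E)² / E
  spiny-fruited bitter: (393 − 381.9375)² / 381.9375 = 0.3204
  spiny-fruited non-bitter: (132 − 127.3125)² / 127.3125 = 0.1726
  smooth-fruited bitter: (116 − 127.3125)² / 127.3125 = 1.0052
  smooth-fruited non-bitter: (38 − 42.4375)² / 42.4375 = 0.4640
χ² = 0.3204 + 0.1726 + 1.0052 + 0.4640 = 1.9622 ≈ 1.962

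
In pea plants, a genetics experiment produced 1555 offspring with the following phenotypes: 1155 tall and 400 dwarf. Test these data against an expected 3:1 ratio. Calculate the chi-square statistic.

0.434

Under the 3:1 hypothesis (Σ ratio = 4, N = 1555):
  tall: 1555 × 3/4 = 1166.25
  dwarf: 1555 × 1/4 = 388.75
χ² = Σ (O − E)² / E
  tall: (1155 − 1166.25)² / 1166.25 = 0.1085
  dwarf: (400 − 388.75)² / 388.75 = 0.3256
χ² = 0.1085 + 0.3256 = 0.4341 ≈ 0.434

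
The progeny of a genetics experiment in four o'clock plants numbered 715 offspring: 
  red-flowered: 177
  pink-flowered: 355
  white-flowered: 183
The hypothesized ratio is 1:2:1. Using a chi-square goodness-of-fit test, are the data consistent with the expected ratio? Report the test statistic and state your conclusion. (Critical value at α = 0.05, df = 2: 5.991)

0.136; consistent

Total ratio parts = 4. Expected numbers out of 715:
  red-flowered: 715 × 1/4 = 178.75
  pink-flowered: 715 × 2/4 = 357.5
  white-flowered: 715 × 1/4 = 178.75
χ² = Σ (O − E)² / E
  red-flowered: (177 − 178.75)² / 178.75 = 0.0171
  pink-flowered: (355 − 357.5)² / 357.5 = 0.0175
  white-flowered: (183 − 178.75)² / 178.75 = 0.1010
χ² = 0.0171 + 0.0175 + 0.1010 = 0.1356 ≈ 0.136
Degrees of freedom = 3 − 1 = 2; critical value at α = 0.05 is 5.991.
Since 0.136 < 5.991, we fail to reject the null hypothesis — the data are consistent with the 1:2:1 ratio.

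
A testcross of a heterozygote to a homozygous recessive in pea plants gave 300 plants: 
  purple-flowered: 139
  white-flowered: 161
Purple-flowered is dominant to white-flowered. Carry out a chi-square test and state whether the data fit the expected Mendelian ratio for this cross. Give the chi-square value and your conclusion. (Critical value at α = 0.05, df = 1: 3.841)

1.613; consistent

A testcross of a heterozygote (Aa × aa) gives a 1:1 phenotypic ratio.
Under the 1:1 hypothesis (Σ ratio = 2, N = 300):
  purple-flowered: 300 × 1/2 = 150
  white-flowered: 300 × 1/2 = 150
χ² = Σ (O − E)² / E
  purple-flowered: (139 − 150)² / 150 = 0.8067
  white-flowered: (161 − 150)² / 150 = 0.8067
χ² = 0.8067 + 0.8067 = 1.6134 ≈ 1.613
Degrees of freedom = 2 − 1 = 1; critical value at α = 0.05 is 3.841.
Since 1.613 < 3.841, we fail to reject the null hypothesis — the data are consistent with the 1:1 ratio.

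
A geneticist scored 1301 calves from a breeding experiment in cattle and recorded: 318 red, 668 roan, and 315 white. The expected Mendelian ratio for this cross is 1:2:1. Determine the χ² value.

Total ratio parts = 4. Expected numbers out of 1301:
  red: 1301 × 1/4 = 325.25
  roan: 1301 × 2/4 = 650.5
  white: 1301 × 1/4 = 325.25
χ² = Σ (O − E)² / E
  red: (318 − 325.25)² / 325.25 = 0.1616
  roan: (668 − 650.5)² / 650.5 = 0.4708
  white: (315 − 325.25)² / 325.25 = 0.3230
χ² = 0.1616 + 0.4708 + 0.3230 = 0.9554 ≈ 0.955

0.955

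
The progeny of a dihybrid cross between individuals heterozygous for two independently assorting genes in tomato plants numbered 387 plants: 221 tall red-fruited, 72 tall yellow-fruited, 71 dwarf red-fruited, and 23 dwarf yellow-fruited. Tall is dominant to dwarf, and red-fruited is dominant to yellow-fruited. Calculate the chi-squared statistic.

0.147

A dihybrid F₂ with independent assortment and complete dominance at both loci gives a 9:3:3:1 phenotypic ratio.
Total ratio parts = 16. Expected numbers out of 387:
  tall red-fruited: 387 × 9/16 = 217.6875
  tall yellow-fruited: 387 × 3/16 = 72.5625
  dwarf red-fruited: 387 × 3/16 = 72.5625
  dwarf yellow-fruited: 387 × 1/16 = 24.1875
χ² = Σ (O − E)² / E
  tall red-fruited: (221 − 217.6875)² / 217.6875 = 0.0504
  tall yellow-fruited: (72 − 72.5625)² / 72.5625 = 0.0044
  dwarf red-fruited: (71 − 72.5625)² / 72.5625 = 0.0336
  dwarf yellow-fruited: (23 − 24.1875)² / 24.1875 = 0.0583
χ² = 0.0504 + 0.0044 + 0.0336 + 0.0583 = 0.1467 ≈ 0.147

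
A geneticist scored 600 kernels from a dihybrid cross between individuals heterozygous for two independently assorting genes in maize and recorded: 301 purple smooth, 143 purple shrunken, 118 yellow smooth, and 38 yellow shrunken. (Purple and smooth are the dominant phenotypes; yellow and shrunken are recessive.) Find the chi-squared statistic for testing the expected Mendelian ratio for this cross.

12.492

A dihybrid F₂ with independent assortment and complete dominance at both loci gives a 9:3:3:1 phenotypic ratio.
Total ratio parts = 16. Expected numbers out of 600:
  purple smooth: 600 × 9/16 = 337.5
  purple shrunken: 600 × 3/16 = 112.5
  yellow smooth: 600 × 3/16 = 112.5
  yellow shrunken: 600 × 1/16 = 37.5
χ² = Σ (O − E)² / E
  purple smooth: (301 − 337.5)² / 337.5 = 3.9474
  purple shrunken: (143 − 112.5)² / 112.5 = 8.2689
  yellow smooth: (118 − 112.5)² / 112.5 = 0.2689
  yellow shrunken: (38 − 37.5)² / 37.5 = 0.0067
χ² = 3.9474 + 8.2689 + 0.2689 + 0.0067 = 12.4919 ≈ 12.492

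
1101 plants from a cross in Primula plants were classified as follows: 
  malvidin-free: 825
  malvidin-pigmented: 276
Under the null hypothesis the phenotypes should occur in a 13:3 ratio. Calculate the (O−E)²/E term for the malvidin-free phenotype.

Under the 13:3 hypothesis (Σ ratio = 16, N = 1101):
  malvidin-free: 1101 × 13/16 = 894.5625
  malvidin-pigmented: 1101 × 3/16 = 206.4375
Contribution of malvidin-free: (825 − 894.5625)² / 894.5625 = 5.4093

5.409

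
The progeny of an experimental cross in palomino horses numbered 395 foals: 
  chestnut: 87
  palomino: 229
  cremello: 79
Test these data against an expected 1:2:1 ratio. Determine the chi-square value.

10.372

Expected counts for N = 395 under a 1:2:1 ratio (total parts = 4):
  chestnut: 395 × 1/4 = 98.75
  palomino: 395 × 2/4 = 197.5
  cremello: 395 × 1/4 = 98.75
χ² = Σ (O − E)² / E
  chestnut: (87 − 98.75)² / 98.75 = 1.3981
  palomino: (229 − 197.5)² / 197.5 = 5.0241
  cremello: (79 − 98.75)² / 98.75 = 3.9500
χ² = 1.3981 + 5.0241 + 3.9500 = 10.3722 ≈ 10.372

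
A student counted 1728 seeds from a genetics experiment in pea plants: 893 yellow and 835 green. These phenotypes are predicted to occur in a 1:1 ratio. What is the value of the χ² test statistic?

1.947

The 1:1 ratio has 2 parts, so with N = 1728 the expected counts are:
  yellow: 1728 × 1/2 = 864
  green: 1728 × 1/2 = 864
χ² = Σ (O − E)² / E
  yellow: (893 − 864)² / 864 = 0.9734
  green: (835 − 864)² / 864 = 0.9734
χ² = 0.9734 + 0.9734 = 1.9468 ≈ 1.947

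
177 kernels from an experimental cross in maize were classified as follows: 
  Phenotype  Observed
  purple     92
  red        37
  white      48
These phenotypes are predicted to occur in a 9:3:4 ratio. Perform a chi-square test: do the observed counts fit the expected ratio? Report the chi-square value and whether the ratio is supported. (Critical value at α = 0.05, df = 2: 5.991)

1.330; consistent

The 9:3:4 ratio has 16 parts, so with N = 177 the expected counts are:
  purple: 177 × 9/16 = 99.5625
  red: 177 × 3/16 = 33.1875
  white: 177 × 4/16 = 44.25
χ² = Σ (O − E)² / E
  purple: (92 − 99.5625)² / 99.5625 = 0.5744
  red: (37 − 33.1875)² / 33.1875 = 0.4380
  white: (48 − 44.25)² / 44.25 = 0.3178
χ² = 0.5744 + 0.4380 + 0.3178 = 1.3302 ≈ 1.330
Degrees of freedom = 3 − 1 = 2; critical value at α = 0.05 is 5.991.
Since 1.330 < 5.991, we fail to reject the null hypothesis — the data are consistent with the 9:3:4 ratio.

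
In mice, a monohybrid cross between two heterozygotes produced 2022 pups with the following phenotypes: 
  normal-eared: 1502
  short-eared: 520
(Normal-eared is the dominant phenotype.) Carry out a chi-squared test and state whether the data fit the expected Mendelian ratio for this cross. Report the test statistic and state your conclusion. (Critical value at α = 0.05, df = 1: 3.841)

0.555; consistent

For a monohybrid cross between heterozygotes with complete dominance, the expected phenotypic ratio is 3:1.
Total ratio parts = 4. Expected numbers out of 2022:
  normal-eared: 2022 × 3/4 = 1516.5
  short-eared: 2022 × 1/4 = 505.5
χ² = Σ (O − E)² / E
  normal-eared: (1502 − 1516.5)² / 1516.5 = 0.1386
  short-eared: (520 − 505.5)² / 505.5 = 0.4159
χ² = 0.1386 + 0.4159 = 0.5545 ≈ 0.555
Degrees of freedom = 2 − 1 = 1; critical value at α = 0.05 is 3.841.
Since 0.555 < 3.841, we fail to reject the null hypothesis — the data are consistent with the 3:1 ratio.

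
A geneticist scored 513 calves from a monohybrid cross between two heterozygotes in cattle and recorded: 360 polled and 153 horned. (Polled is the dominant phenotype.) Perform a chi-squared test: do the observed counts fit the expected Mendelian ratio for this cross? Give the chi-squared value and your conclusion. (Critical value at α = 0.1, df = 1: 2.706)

6.368; not consistent

For a monohybrid cross between heterozygotes with complete dominance, the expected phenotypic ratio is 3:1.
The 3:1 ratio has 4 parts, so with N = 513 the expected counts are:
  polled: 513 × 3/4 = 384.75
  horned: 513 × 1/4 = 128.25
χ² = Σ (O − E)² / E
  polled: (360 − 384.75)² / 384.75 = 1.5921
  horned: (153 − 128.25)² / 128.25 = 4.7763
χ² = 1.5921 + 4.7763 = 6.3684 ≈ 6.368
Degrees of freedom = 2 − 1 = 1; critical value at α = 0.1 is 2.706.
Since 6.368 > 2.706, we reject the null hypothesis — the data do not fit the 3:1 ratio.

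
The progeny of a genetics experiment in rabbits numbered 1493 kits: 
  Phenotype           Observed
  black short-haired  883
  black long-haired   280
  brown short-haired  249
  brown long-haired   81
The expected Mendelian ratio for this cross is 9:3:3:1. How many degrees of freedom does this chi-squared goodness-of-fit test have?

A goodness-of-fit test with 4 phenotype classes has df = 4 − 1 = 3.

3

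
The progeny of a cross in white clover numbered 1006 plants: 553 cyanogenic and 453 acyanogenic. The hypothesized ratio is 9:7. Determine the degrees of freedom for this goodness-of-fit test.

A goodness-of-fit test with 2 phenotype classes has df = 2 − 1 = 1.

1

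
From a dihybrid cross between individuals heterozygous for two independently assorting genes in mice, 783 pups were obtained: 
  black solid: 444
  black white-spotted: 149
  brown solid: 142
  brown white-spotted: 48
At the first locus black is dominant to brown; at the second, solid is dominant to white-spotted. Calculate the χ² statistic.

A dihybrid F₂ with independent assortment and complete dominance at both loci gives a 9:3:3:1 phenotypic ratio.
Expected counts for N = 783 under a 9:3:3:1 ratio (total parts = 16):
  black solid: 783 × 9/16 = 440.4375
  black white-spotted: 783 × 3/16 = 146.8125
  brown solid: 783 × 3/16 = 146.8125
  brown white-spotted: 783 × 1/16 = 48.9375
χ² = Σ (O − E)² / E
  black solid: (444 − 440.4375)² / 440.4375 = 0.0288
  black white-spotted: (149 − 146.8125)² / 146.8125 = 0.0326
  brown solid: (142 − 146.8125)² / 146.8125 = 0.1578
  brown white-spotted: (48 − 48.9375)² / 48.9375 = 0.0180
χ² = 0.0288 + 0.0326 + 0.1578 + 0.0180 = 0.2372 ≈ 0.237

0.237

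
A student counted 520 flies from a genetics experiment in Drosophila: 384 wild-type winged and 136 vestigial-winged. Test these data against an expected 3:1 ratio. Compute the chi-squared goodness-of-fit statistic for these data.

The 3:1 ratio has 4 parts, so with N = 520 the expected counts are:
  wild-type winged: 520 × 3/4 = 390
  vestigial-winged: 520 × 1/4 = 130
χ² = Σ (O − E)² / E
  wild-type winged: (384 − 390)² / 390 = 0.0923
  vestigial-winged: (136 − 130)² / 130 = 0.2769
χ² = 0.0923 + 0.2769 = 0.3692 ≈ 0.369

0.369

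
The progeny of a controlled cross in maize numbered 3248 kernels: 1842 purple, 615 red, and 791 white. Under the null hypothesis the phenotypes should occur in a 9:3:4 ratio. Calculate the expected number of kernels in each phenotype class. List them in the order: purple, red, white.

Expected counts for N = 3248 under a 9:3:4 ratio (total parts = 16):
  purple: 3248 × 9/16 = 1827
  red: 3248 × 3/16 = 609
  white: 3248 × 4/16 = 812

1827, 609, 812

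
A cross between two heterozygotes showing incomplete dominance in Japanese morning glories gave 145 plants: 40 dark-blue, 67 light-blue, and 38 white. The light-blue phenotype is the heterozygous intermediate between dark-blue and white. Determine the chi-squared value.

0.890

With incomplete dominance, a heterozygote × heterozygote cross gives a 1:2:1 phenotypic ratio.
Under the 1:2:1 hypothesis (Σ ratio = 4, N = 145):
  dark-blue: 145 × 1/4 = 36.25
  light-blue: 145 × 2/4 = 72.5
  white: 145 × 1/4 = 36.25
χ² = Σ (O − E)² / E
  dark-blue: (40 − 36.25)² / 36.25 = 0.3879
  light-blue: (67 − 72.5)² / 72.5 = 0.4172
  white: (38 − 36.25)² / 36.25 = 0.0845
χ² = 0.3879 + 0.4172 + 0.0845 = 0.8896 ≈ 0.890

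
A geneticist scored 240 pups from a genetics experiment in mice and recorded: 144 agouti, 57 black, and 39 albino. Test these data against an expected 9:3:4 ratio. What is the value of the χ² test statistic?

The 9:3:4 ratio has 16 parts, so with N = 240 the expected counts are:
  agouti: 240 × 9/16 = 135
  black: 240 × 3/16 = 45
  albino: 240 × 4/16 = 60
χ² = Σ (O − E)² / E
  agouti: (144 − 135)² / 135 = 0.6000
  black: (57 − 45)² / 45 = 3.2000
  albino: (39 − 60)² / 60 = 7.3500
χ² = 0.6000 + 3.2000 + 7.3500 = 11.150

11.150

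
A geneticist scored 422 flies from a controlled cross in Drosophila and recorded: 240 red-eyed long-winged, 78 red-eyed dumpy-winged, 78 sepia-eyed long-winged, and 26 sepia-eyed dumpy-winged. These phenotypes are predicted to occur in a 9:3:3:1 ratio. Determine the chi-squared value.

Under the 9:3:3:1 hypothesis (Σ ratio = 16, N = 422):
  red-eyed long-winged: 422 × 9/16 = 237.375
  red-eyed dumpy-winged: 422 × 3/16 = 79.125
  sepia-eyed long-winged: 422 × 3/16 = 79.125
  sepia-eyed dumpy-winged: 422 × 1/16 = 26.375
χ² = Σ (O − E)² / E
  red-eyed long-winged: (240 − 237.375)² / 237.375 = 0.0290
  red-eyed dumpy-winged: (78 − 79.125)² / 79.125 = 0.0160
  sepia-eyed long-winged: (78 − 79.125)² / 79.125 = 0.0160
  sepia-eyed dumpy-winged: (26 − 26.375)² / 26.375 = 0.0053
χ² = 0.0290 + 0.0160 + 0.0160 + 0.0053 = 0.0663 ≈ 0.066

0.066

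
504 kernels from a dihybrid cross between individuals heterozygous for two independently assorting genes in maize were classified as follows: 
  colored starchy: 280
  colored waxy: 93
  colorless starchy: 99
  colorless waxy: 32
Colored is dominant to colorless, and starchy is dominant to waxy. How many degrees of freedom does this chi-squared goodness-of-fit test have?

A dihybrid F₂ with independent assortment and complete dominance at both loci gives a 9:3:3:1 phenotypic ratio.
A goodness-of-fit test with 4 phenotype classes has df = 4 − 1 = 3.

3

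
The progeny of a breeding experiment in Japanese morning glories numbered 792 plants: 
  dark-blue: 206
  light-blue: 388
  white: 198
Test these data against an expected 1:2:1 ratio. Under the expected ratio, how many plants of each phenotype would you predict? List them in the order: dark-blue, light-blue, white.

198, 396, 198

Expected counts for N = 792 under a 1:2:1 ratio (total parts = 4):
  dark-blue: 792 × 1/4 = 198
  light-blue: 792 × 2/4 = 396
  white: 792 × 1/4 = 198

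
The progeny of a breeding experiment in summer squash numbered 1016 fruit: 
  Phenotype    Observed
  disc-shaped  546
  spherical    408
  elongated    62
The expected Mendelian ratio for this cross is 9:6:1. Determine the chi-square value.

3.087

Total ratio parts = 16. Expected numbers out of 1016:
  disc-shaped: 1016 × 9/16 = 571.5
  spherical: 1016 × 6/16 = 381
  elongated: 1016 × 1/16 = 63.5
χ² = Σ (O − E)² / E
  disc-shaped: (546 − 571.5)² / 571.5 = 1.1378
  spherical: (408 − 381)² / 381 = 1.9134
  elongated: (62 − 63.5)² / 63.5 = 0.0354
χ² = 1.1378 + 1.9134 + 0.0354 = 3.0866 ≈ 3.087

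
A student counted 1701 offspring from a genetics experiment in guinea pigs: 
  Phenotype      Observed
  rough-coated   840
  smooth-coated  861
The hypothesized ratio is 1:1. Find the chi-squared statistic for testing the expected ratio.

0.259

Total ratio parts = 2. Expected numbers out of 1701:
  rough-coated: 1701 × 1/2 = 850.5
  smooth-coated: 1701 × 1/2 = 850.5
χ² = Σ (O − E)² / E
  rough-coated: (840 − 850.5)² / 850.5 = 0.1296
  smooth-coated: (861 − 850.5)² / 850.5 = 0.1296
χ² = 0.1296 + 0.1296 = 0.2592 ≈ 0.259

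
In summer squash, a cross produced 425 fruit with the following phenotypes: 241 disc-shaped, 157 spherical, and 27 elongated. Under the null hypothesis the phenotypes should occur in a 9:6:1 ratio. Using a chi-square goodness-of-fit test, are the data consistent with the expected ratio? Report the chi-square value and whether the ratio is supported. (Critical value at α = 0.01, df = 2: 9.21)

Under the 9:6:1 hypothesis (Σ ratio = 16, N = 425):
  disc-shaped: 425 × 9/16 = 239.0625
  spherical: 425 × 6/16 = 159.375
  elongated: 425 × 1/16 = 26.5625
χ² = Σ (O − E)² / E
  disc-shaped: (241 − 239.0625)² / 239.0625 = 0.0157
  spherical: (157 − 159.375)² / 159.375 = 0.0354
  elongated: (27 − 26.5625)² / 26.5625 = 0.0072
χ² = 0.0157 + 0.0354 + 0.0072 = 0.0583 ≈ 0.058
Degrees of freedom = 3 − 1 = 2; critical value at α = 0.01 is 9.21.
Since 0.058 < 9.21, we fail to reject the null hypothesis — the data are consistent with the 9:6:1 ratio.

0.058; consistent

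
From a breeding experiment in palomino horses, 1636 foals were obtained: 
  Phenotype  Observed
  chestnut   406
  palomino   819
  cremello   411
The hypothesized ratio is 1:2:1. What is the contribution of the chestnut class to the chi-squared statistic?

Expected counts for N = 1636 under a 1:2:1 ratio (total parts = 4):
  chestnut: 1636 × 1/4 = 409
  palomino: 1636 × 2/4 = 818
  cremello: 1636 × 1/4 = 409
Contribution of chestnut: (406 − 409)² / 409 = 0.0220

0.022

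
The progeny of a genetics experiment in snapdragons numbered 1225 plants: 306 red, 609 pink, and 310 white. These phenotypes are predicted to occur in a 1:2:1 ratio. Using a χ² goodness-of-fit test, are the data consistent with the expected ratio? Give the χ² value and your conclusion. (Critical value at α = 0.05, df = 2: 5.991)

0.066; consistent

The 1:2:1 ratio has 4 parts, so with N = 1225 the expected counts are:
  red: 1225 × 1/4 = 306.25
  pink: 1225 × 2/4 = 612.5
  white: 1225 × 1/4 = 306.25
χ² = Σ (O − E)² / E
  red: (306 − 306.25)² / 306.25 = 0.0002
  pink: (609 − 612.5)² / 612.5 = 0.0200
  white: (310 − 306.25)² / 306.25 = 0.0459
χ² = 0.0002 + 0.0200 + 0.0459 = 0.0661 ≈ 0.066
Degrees of freedom = 3 − 1 = 2; critical value at α = 0.05 is 5.991.
Since 0.066 < 5.991, we fail to reject the null hypothesis — the data are consistent with the 1:2:1 ratio.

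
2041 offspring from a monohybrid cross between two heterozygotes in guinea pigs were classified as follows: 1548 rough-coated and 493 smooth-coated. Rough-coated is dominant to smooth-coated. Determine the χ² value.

0.778

For a monohybrid cross between heterozygotes with complete dominance, the expected phenotypic ratio is 3:1.
Expected counts for N = 2041 under a 3:1 ratio (total parts = 4):
  rough-coated: 2041 × 3/4 = 1530.75
  smooth-coated: 2041 × 1/4 = 510.25
χ² = Σ (O − E)² / E
  rough-coated: (1548 − 1530.75)² / 1530.75 = 0.1944
  smooth-coated: (493 − 510.25)² / 510.25 = 0.5832
χ² = 0.1944 + 0.5832 = 0.7776 ≈ 0.778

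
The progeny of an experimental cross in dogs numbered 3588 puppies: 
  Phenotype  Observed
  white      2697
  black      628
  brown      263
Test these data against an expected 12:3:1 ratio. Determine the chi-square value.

Total ratio parts = 16. Expected numbers out of 3588:
  white: 3588 × 12/16 = 2691
  black: 3588 × 3/16 = 672.75
  brown: 3588 × 1/16 = 224.25
χ² = Σ (O − E)² / E
  white: (2697 − 2691)² / 2691 = 0.0134
  black: (628 − 672.75)² / 672.75 = 2.9767
  brown: (263 − 224.25)² / 224.25 = 6.6959
χ² = 0.0134 + 2.9767 + 6.6959 = 9.686

9.686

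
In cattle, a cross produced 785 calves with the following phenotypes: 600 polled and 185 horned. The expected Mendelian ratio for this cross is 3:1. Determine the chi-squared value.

Under the 3:1 hypothesis (Σ ratio = 4, N = 785):
  polled: 785 × 3/4 = 588.75
  horned: 785 × 1/4 = 196.25
χ² = Σ (O − E)² / E
  polled: (600 − 588.75)² / 588.75 = 0.2150
  horned: (185 − 196.25)² / 196.25 = 0.6449
χ² = 0.2150 + 0.6449 = 0.8599 ≈ 0.860

0.860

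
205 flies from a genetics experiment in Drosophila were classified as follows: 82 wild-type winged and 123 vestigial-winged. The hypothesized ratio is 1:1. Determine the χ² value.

8.200

The 1:1 ratio has 2 parts, so with N = 205 the expected counts are:
  wild-type winged: 205 × 1/2 = 102.5
  vestigial-winged: 205 × 1/2 = 102.5
χ² = Σ (O − E)² / E
  wild-type winged: (82 − 102.5)² / 102.5 = 4.1000
  vestigial-winged: (123 − 102.5)² / 102.5 = 4.1000
χ² = 4.1000 + 4.1000 = 8.200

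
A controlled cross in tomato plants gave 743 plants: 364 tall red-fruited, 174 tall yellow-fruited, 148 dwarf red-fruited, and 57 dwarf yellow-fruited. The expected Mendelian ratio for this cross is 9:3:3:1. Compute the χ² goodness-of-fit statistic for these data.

18.542

Expected counts for N = 743 under a 9:3:3:1 ratio (total parts = 16):
  tall red-fruited: 743 × 9/16 = 417.9375
  tall yellow-fruited: 743 × 3/16 = 139.3125
  dwarf red-fruited: 743 × 3/16 = 139.3125
  dwarf yellow-fruited: 743 × 1/16 = 46.4375
χ² = Σ (O − E)² / E
  tall red-fruited: (364 − 417.9375)² / 417.9375 = 6.9610
  tall yellow-fruited: (174 − 139.3125)² / 139.3125 = 8.6369
  dwarf red-fruited: (148 − 139.3125)² / 139.3125 = 0.5418
  dwarf yellow-fruited: (57 − 46.4375)² / 46.4375 = 2.4025
χ² = 6.9610 + 8.6369 + 0.5418 + 2.4025 = 18.5422 ≈ 18.542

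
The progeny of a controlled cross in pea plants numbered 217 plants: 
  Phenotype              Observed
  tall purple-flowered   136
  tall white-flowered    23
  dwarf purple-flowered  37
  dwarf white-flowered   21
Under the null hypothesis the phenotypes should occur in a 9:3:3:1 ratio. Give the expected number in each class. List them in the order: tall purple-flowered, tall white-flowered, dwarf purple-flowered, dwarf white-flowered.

122.0625, 40.6875, 40.6875, 13.5625

Under the 9:3:3:1 hypothesis (Σ ratio = 16, N = 217):
  tall purple-flowered: 217 × 9/16 = 122.0625
  tall white-flowered: 217 × 3/16 = 40.6875
  dwarf purple-flowered: 217 × 3/16 = 40.6875
  dwarf white-flowered: 217 × 1/16 = 13.5625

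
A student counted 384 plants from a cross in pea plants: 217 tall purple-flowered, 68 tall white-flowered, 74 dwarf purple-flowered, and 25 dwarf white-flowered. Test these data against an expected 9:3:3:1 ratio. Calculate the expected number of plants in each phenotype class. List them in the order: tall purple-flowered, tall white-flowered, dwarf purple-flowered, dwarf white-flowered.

Under the 9:3:3:1 hypothesis (Σ ratio = 16, N = 384):
  tall purple-flowered: 384 × 9/16 = 216
  tall white-flowered: 384 × 3/16 = 72
  dwarf purple-flowered: 384 × 3/16 = 72
  dwarf white-flowered: 384 × 1/16 = 24

216, 72, 72, 24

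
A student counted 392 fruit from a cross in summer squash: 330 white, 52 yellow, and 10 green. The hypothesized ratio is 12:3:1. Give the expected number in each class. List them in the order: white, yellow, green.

294, 73.5, 24.5

Expected counts for N = 392 under a 12:3:1 ratio (total parts = 16):
  white: 392 × 12/16 = 294
  yellow: 392 × 3/16 = 73.5
  green: 392 × 1/16 = 24.5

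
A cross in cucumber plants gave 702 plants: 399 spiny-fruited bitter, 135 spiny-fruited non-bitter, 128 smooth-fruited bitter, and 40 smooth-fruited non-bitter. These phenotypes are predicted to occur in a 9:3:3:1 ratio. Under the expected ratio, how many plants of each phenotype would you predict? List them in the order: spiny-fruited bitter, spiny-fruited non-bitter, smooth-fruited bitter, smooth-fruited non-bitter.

Under the 9:3:3:1 hypothesis (Σ ratio = 16, N = 702):
  spiny-fruited bitter: 702 × 9/16 = 394.875
  spiny-fruited non-bitter: 702 × 3/16 = 131.625
  smooth-fruited bitter: 702 × 3/16 = 131.625
  smooth-fruited non-bitter: 702 × 1/16 = 43.875

394.875, 131.625, 131.625, 43.875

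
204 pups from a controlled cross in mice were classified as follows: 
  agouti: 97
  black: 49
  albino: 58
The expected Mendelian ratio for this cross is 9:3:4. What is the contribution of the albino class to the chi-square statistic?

Total ratio parts = 16. Expected numbers out of 204:
  agouti: 204 × 9/16 = 114.75
  black: 204 × 3/16 = 38.25
  albino: 204 × 4/16 = 51
Contribution of albino: (58 − 51)² / 51 = 0.9608

0.961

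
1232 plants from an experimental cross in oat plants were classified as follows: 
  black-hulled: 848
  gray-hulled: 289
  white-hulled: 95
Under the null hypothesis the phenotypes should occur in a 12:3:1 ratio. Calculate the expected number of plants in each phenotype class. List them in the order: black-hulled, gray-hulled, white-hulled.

Expected counts for N = 1232 under a 12:3:1 ratio (total parts = 16):
  black-hulled: 1232 × 12/16 = 924
  gray-hulled: 1232 × 3/16 = 231
  white-hulled: 1232 × 1/16 = 77

924, 231, 77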